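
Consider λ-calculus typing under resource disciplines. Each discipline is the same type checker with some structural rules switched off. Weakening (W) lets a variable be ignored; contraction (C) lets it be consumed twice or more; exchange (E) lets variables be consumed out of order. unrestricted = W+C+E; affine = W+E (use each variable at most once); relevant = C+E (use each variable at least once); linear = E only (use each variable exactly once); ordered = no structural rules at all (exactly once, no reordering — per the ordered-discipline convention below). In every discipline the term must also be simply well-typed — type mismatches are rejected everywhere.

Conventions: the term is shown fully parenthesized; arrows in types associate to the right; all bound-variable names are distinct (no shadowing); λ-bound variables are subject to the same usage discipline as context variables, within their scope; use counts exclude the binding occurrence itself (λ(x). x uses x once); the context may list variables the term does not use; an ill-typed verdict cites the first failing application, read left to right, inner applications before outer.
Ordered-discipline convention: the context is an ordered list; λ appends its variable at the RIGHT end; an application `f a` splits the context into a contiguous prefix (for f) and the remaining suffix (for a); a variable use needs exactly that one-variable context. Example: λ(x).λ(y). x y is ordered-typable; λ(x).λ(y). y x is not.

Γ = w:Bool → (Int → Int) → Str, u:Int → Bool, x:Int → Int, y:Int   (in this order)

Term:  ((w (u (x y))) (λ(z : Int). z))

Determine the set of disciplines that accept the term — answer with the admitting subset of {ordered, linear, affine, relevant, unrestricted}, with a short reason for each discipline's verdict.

admitted in: ordered, linear, affine, relevant, unrestricted
usage: w: 1; u: 1; x: 1; y: 1; z [bound]: 1
order of uses: w, u, x, y, z
typing: the term checks, with type Str
ordered: ✓, w, u, x, y, z: once each, no exchange needed
linear: ✓, single use per variable (w, u, x, y, z)
affine: ✓, no duplicate uses among w, u, x, y, z
relevant: ✓, at least one use each (w, u, x, y, z)
unrestricted: ✓, typability at Str is all that's needed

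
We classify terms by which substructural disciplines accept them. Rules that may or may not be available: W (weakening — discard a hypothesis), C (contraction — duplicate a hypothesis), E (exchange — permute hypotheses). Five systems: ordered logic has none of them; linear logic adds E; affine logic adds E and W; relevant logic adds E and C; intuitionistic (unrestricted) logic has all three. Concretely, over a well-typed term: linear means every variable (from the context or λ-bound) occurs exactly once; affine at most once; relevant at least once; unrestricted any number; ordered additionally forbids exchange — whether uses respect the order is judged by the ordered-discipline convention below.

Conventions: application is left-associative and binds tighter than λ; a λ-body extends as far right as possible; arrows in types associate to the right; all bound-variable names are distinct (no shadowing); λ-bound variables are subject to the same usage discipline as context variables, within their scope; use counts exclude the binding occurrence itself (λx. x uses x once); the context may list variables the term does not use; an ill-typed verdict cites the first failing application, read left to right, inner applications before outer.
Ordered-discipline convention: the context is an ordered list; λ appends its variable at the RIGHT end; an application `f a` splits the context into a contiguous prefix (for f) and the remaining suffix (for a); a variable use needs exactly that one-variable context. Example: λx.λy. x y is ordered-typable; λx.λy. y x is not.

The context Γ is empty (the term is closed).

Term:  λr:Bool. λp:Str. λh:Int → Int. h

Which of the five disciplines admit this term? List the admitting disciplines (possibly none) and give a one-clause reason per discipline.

admitted in: affine, unrestricted
counts: r (bound): 0, p (bound): 0, h (bound): 1
uses in reading order: h
typing: the term checks, with type Bool → Str → (Int → Int) → Int → Int
ordered: ✗, needs weakening: r, p unused
linear: ✗, needs weakening: r, p unused
affine: ✓, r, p, h: no repeats, contraction unneeded
relevant: ✗, needs weakening: r, p unused
unrestricted: ✓, typability at Bool → Str → (Int → Int) → Int → Int is all that's needed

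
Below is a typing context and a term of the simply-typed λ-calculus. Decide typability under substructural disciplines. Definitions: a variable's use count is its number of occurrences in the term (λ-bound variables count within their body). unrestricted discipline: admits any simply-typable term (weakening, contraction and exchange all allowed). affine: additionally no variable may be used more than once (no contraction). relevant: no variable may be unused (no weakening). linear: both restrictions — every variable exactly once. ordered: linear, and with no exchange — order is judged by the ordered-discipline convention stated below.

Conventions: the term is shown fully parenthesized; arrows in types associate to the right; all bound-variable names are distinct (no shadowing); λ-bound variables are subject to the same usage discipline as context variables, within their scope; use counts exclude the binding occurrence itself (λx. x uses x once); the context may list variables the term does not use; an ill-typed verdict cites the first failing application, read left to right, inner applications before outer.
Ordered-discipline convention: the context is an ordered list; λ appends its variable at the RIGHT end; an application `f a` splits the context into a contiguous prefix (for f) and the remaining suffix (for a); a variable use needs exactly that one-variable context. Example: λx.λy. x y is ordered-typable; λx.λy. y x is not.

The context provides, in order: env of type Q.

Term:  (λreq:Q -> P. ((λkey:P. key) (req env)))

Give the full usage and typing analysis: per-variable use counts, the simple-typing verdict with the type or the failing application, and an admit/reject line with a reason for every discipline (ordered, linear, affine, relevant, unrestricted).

usage: env=1, req [bound]=1, key [bound]=1
use order (left to right): key, req, env
typing: well-typed — term : (Q -> P) -> P
ordered: ✗, needs exchange: uses follow key, req, env
linear: ✓, each of env, req, key used exactly once
affine: ✓, at most one use each (env, req, key)
relevant: ✓, none of env, req, key goes unused
unrestricted: ✓, well-typed at (Q -> P) -> P; no restrictions here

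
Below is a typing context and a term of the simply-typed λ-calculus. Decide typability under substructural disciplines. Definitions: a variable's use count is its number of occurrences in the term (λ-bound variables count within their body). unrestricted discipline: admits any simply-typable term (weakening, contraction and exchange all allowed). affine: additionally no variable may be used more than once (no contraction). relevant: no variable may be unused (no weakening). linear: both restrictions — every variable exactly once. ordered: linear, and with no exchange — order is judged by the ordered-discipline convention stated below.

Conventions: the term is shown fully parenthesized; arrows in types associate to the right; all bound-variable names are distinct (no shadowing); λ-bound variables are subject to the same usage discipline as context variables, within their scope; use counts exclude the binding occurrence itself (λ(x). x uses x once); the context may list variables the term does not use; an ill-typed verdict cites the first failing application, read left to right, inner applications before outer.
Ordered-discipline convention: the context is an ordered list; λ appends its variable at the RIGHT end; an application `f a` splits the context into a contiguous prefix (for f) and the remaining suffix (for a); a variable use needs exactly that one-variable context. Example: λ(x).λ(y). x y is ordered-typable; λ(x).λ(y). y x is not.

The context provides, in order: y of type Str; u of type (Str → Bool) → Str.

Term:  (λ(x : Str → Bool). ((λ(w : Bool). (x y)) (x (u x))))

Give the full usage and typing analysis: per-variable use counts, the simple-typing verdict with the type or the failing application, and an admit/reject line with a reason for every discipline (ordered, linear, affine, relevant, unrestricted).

usage: y: 1; u: 1; x [bound]: 3; w [bound]: 0
uses in reading order: x, y, x, u, x
typing: well-typed — term : (Str → Bool) → Bool
ordered: ✗ — repeated use of x ×3; w left unused
linear: ✗ — repeated use of x ×3; w left unused
affine: ✗ — repeated use of x ×3
relevant: ✗ — w left unused
unrestricted: ✓ — type-checks ((Str → Bool) → Bool) and nothing is barred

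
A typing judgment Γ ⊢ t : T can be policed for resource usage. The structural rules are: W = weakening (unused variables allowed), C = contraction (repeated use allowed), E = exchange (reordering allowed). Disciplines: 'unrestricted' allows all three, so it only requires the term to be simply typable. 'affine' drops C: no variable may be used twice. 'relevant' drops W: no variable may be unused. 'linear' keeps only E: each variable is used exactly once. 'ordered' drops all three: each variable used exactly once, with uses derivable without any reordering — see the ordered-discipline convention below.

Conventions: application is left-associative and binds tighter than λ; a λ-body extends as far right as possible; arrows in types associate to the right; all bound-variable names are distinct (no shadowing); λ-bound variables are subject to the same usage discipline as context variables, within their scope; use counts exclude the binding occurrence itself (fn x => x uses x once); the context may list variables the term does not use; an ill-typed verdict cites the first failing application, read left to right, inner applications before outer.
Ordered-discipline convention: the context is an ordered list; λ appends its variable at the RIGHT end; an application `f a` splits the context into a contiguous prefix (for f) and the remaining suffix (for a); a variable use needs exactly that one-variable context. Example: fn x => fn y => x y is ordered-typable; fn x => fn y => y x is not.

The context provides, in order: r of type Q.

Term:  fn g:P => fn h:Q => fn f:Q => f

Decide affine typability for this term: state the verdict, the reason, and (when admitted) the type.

yes — r, g, h, f: no repeats, contraction unneeded; term : P → Q → Q → Q
use counts: r=0; g [bound]=0; h [bound]=0; f [bound]=1
uses in reading order: f
typing: the term checks, with type P → Q → Q → Q
across the five disciplines: ordered ✗; linear ✗; affine ✓; relevant ✗; unrestricted ✓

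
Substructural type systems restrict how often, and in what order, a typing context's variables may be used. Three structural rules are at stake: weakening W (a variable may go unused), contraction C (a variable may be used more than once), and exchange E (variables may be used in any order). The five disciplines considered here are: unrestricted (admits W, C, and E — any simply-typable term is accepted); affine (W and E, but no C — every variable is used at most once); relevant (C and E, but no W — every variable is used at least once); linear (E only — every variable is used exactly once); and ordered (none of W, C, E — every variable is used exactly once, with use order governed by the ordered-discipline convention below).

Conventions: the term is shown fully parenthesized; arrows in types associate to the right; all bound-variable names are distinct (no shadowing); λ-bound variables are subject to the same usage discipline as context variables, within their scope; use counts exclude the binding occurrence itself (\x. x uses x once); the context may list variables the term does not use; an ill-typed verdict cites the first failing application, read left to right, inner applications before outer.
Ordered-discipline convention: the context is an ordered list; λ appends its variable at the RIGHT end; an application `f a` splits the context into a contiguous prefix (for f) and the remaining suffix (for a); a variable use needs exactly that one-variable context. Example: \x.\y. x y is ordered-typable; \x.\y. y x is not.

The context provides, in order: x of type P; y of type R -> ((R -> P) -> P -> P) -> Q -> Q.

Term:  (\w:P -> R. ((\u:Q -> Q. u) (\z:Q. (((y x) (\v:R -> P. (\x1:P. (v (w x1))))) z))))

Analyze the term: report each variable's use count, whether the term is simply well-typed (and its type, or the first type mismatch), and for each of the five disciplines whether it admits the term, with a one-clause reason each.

usage: x=1, y=1, w (λ-bound)=1, u (λ-bound)=1, z (λ-bound)=1, v (λ-bound)=1, x1 (λ-bound)=1
left-to-right use order: u, y, x, v, w, x1, z
typing: ill-typed: a function awaiting R gets P
ordered: ✗ — a type mismatch blocks all five
linear: ✗ — the type mismatch rejects it
affine: ✗ — not simply typable
relevant: ✗ — fails simple typing
unrestricted: ✗ — a type mismatch blocks all five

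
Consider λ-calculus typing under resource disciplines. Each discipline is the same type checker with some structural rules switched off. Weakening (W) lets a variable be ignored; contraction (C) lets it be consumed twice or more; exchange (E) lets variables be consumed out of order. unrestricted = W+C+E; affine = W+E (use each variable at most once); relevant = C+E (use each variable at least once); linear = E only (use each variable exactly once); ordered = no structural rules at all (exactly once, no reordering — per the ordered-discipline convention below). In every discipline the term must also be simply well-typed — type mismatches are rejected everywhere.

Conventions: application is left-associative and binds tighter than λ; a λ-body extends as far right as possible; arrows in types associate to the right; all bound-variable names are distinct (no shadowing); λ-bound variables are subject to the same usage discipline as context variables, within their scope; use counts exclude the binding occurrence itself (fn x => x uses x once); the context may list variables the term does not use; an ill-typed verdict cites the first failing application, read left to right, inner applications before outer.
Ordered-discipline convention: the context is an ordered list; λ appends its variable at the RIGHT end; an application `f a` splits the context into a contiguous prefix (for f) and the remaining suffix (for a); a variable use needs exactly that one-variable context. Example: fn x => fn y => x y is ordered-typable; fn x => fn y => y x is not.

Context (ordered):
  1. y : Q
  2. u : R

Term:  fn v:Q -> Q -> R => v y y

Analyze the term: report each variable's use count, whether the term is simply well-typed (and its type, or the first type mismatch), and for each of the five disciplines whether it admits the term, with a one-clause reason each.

counts: y ×2, u ×0, v (bound) ×1
uses in reading order: v, y, y
typing: ✓ — (Q -> Q -> R) -> R
ordered: ✗ — repeated use of y ×2; u left unused
linear: ✗ — repeated use of y ×2; u left unused
affine: ✗ — repeated use of y ×2
relevant: ✗ — u left unused
unrestricted: ✓ — simply typable at (Q -> Q -> R) -> R; W, C, E all held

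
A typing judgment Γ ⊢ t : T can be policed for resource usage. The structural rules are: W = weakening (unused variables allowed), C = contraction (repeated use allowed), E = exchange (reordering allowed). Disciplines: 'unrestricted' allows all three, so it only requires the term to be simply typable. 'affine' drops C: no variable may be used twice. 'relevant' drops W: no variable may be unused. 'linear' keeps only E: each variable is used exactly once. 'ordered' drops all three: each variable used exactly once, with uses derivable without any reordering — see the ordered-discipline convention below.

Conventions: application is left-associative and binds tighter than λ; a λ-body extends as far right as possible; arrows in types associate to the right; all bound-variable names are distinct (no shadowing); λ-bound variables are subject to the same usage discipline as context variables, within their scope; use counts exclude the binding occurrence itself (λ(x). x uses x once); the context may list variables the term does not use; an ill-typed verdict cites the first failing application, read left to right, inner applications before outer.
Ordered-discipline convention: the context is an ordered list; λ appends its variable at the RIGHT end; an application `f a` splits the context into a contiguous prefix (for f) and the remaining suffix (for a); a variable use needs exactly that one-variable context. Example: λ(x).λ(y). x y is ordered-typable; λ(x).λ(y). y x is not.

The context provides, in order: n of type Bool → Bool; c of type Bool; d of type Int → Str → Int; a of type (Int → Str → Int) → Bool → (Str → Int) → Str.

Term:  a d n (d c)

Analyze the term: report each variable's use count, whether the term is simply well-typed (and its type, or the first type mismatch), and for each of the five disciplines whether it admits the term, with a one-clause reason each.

counts: n ×1, c ×1, d ×2, a ×1
uses in reading order: a, d, n, d, c
typing: ill-typed: argument of type Bool → Bool where Bool is required
ordered: ✗ — fails simple typing
linear: ✗ — a type mismatch blocks all five
affine: ✗ — the type mismatch rejects it
relevant: ✗ — not simply typable
unrestricted: ✗ — fails simple typing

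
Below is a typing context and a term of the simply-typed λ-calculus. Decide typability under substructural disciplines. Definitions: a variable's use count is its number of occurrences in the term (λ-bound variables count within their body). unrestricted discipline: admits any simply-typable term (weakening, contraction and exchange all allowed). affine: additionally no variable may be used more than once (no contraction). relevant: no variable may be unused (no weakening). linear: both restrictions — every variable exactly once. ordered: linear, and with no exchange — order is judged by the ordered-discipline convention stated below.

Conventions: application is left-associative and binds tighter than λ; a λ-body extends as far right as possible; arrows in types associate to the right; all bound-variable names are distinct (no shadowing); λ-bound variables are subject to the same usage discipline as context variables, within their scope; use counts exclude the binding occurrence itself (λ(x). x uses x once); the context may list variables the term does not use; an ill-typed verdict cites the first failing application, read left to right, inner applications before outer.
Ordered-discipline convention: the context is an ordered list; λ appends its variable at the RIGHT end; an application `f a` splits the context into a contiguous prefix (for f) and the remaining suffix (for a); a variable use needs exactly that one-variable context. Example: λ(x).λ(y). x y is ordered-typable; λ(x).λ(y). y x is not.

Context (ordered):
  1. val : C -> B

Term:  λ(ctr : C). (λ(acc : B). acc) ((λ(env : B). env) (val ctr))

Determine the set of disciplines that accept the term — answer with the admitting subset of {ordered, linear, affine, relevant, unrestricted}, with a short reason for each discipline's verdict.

admitted in: ordered, linear, affine, relevant, unrestricted
use counts: val: 1×; ctr [bound]: 1×; acc [bound]: 1×; env [bound]: 1×
left-to-right use order: acc, env, val, ctr
typing: well-typed at C -> B
ordered: ✓ — val, ctr, acc, env: once each, no exchange needed
linear: ✓ — single use per variable (val, ctr, acc, env)
affine: ✓ — none of val, ctr, acc, env used more than once
relevant: ✓ — val, ctr, acc, env: all used, weakening unneeded
unrestricted: ✓ — type-checks (C -> B) and nothing is barred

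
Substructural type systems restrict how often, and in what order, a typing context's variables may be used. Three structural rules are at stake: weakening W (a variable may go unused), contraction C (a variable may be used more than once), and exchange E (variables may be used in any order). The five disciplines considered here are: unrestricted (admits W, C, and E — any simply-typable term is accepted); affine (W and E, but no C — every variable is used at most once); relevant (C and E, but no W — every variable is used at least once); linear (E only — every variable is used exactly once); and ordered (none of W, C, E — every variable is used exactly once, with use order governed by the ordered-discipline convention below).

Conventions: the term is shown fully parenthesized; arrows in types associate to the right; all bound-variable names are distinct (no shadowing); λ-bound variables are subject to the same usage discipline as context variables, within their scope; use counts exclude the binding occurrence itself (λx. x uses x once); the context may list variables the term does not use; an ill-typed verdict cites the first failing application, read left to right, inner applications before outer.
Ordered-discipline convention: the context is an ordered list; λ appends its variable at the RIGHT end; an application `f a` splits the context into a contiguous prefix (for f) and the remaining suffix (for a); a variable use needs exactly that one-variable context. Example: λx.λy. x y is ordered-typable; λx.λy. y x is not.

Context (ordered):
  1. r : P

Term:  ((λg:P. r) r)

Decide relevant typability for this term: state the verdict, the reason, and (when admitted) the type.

no — g left unused
counts: r: 2×, g [bound]: 0×
left-to-right use order: r, r
typing: well-typed — term : P
across the five disciplines: ordered ✗ | linear ✗ | affine ✗ | relevant ✗ | unrestricted ✓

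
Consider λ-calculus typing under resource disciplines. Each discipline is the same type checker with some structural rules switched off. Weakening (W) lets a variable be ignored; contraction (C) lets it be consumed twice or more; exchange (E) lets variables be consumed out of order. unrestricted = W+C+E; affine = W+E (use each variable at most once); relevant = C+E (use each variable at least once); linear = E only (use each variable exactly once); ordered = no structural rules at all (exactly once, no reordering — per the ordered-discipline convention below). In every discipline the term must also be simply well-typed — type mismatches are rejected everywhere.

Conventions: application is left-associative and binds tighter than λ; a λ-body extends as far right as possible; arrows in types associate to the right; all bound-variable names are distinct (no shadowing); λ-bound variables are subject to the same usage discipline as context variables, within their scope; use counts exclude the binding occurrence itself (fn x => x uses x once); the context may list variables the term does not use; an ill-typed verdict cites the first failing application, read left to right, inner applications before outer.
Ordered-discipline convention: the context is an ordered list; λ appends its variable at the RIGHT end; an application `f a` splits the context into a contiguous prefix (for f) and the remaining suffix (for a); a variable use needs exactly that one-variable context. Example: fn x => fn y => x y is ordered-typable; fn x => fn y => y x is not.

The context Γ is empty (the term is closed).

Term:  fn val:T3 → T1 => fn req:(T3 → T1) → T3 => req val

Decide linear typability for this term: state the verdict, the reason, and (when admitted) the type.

yes — each of val, req used exactly once; term : (T3 → T1) → ((T3 → T1) → T3) → T3
use counts: val (bound)=1; req (bound)=1
uses in reading order: req, val
typing: ✓ — (T3 → T1) → ((T3 → T1) → T3) → T3
summary: ordered ✗ · linear ✓ · affine ✓ · relevant ✓ · unrestricted ✓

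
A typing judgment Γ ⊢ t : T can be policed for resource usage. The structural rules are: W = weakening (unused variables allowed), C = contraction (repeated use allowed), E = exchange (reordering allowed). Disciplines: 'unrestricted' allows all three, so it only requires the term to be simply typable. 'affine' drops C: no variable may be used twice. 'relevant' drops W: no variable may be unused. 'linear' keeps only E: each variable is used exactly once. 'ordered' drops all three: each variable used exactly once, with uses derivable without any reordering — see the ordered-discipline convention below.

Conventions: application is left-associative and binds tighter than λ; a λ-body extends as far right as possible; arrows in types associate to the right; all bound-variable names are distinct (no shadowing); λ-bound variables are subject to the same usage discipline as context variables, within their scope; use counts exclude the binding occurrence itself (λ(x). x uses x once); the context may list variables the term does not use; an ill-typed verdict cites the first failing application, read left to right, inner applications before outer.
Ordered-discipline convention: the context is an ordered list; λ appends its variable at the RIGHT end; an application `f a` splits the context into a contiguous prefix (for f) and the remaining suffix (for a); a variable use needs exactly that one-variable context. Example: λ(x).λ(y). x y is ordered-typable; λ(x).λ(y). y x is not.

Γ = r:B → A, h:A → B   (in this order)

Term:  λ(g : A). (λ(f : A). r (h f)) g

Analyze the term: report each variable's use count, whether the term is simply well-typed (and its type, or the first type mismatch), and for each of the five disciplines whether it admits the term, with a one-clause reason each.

use counts: r: 1×, h: 1×, g (bound): 1×, f (bound): 1×
order of uses: r, h, f, g
typing: the term checks, with type A → A
ordered: ✓, r, h, g, f: once each, no exchange needed
linear: ✓, single use per variable (r, h, g, f)
affine: ✓, r, h, g, f: no repeats, contraction unneeded
relevant: ✓, r, h, g, f: all used, weakening unneeded
unrestricted: ✓, typability at A → A is all that's needed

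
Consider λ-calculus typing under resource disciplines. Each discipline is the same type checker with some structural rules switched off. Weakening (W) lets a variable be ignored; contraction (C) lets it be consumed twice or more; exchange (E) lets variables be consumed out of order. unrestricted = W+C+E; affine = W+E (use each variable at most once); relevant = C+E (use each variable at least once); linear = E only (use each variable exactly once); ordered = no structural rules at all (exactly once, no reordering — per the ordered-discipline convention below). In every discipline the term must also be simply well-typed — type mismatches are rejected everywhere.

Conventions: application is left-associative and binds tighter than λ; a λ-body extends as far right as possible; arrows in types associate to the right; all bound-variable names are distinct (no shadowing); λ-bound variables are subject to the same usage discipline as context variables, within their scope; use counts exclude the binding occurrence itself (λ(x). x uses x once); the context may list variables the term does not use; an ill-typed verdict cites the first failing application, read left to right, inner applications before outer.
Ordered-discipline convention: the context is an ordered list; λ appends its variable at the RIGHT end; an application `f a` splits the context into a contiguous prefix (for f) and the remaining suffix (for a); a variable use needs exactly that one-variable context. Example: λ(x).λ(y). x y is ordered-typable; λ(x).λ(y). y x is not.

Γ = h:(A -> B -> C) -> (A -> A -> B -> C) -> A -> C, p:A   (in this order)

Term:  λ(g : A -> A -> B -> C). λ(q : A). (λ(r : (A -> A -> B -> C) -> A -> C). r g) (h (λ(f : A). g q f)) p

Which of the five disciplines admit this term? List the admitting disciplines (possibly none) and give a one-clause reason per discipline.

admitting disciplines: relevant, unrestricted
counts: h: 1×; p: 1×; g (bound): 2×; q (bound): 1×; r (bound): 1×; f (bound): 1×
order of uses: r, g, h, g, q, f, p
typing: ✓ — (A -> A -> B -> C) -> A -> C
ordered: ✗, uses contraction: g ×2
linear: ✗, uses contraction: g ×2
affine: ✗, uses contraction: g ×2
relevant: ✓, at least one use each (h, p, g, q, r, f)
unrestricted: ✓, type-checks ((A -> A -> B -> C) -> A -> C) and nothing is barred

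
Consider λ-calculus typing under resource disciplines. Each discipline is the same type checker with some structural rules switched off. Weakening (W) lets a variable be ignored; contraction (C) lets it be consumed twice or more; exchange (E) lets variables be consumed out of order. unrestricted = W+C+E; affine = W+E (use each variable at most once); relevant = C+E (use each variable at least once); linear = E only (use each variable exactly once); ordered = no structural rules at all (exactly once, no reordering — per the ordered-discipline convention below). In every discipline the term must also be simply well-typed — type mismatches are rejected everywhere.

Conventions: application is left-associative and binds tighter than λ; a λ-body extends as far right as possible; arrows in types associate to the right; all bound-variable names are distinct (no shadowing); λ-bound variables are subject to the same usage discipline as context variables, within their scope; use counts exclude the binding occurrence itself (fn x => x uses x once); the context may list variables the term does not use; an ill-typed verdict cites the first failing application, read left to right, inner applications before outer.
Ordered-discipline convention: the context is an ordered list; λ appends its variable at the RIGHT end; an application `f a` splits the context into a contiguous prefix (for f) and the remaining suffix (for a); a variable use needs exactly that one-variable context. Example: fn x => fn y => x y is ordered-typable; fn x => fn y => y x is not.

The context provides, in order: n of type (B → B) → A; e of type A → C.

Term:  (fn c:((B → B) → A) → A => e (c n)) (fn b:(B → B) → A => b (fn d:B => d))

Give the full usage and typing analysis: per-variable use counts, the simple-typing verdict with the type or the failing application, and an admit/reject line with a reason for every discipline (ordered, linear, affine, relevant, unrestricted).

use counts: n: 1; e: 1; c [bound]: 1; b [bound]: 1; d [bound]: 1
left-to-right use order: e, c, n, b, d
typing: ✓ — C
ordered: ✗ — needs exchange: uses follow e, c, n, b, d
linear: ✓ — each of n, e, c, b, d used exactly once
affine: ✓ — no duplicate uses among n, e, c, b, d
relevant: ✓ — at least one use each (n, e, c, b, d)
unrestricted: ✓ — simply typable at C; W, C, E all held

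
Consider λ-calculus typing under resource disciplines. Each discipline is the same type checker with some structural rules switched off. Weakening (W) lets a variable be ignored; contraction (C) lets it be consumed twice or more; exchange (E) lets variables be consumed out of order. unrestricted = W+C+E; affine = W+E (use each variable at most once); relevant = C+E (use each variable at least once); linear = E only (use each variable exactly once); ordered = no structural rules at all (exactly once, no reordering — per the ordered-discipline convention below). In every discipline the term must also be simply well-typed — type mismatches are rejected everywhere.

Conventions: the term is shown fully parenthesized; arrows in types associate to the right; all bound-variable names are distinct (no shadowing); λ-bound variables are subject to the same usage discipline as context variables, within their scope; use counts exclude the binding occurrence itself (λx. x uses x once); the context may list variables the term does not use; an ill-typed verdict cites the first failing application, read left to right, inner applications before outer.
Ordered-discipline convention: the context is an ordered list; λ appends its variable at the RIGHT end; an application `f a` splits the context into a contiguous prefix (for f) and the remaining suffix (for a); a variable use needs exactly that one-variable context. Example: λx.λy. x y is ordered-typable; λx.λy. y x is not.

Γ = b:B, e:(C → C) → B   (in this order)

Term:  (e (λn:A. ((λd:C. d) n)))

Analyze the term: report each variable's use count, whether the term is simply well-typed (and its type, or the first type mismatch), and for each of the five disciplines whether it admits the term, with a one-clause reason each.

usage: b=0, e=1, n [bound]=1, d [bound]=1
uses in reading order: e, d, n
typing: ill-typed: an argument A mismatches the expected C
ordered ✗ (the type mismatch rejects it)
linear ✗ (not simply typable)
affine ✗ (fails simple typing)
relevant ✗ (a type mismatch blocks all five)
unrestricted ✗ (the type mismatch rejects it)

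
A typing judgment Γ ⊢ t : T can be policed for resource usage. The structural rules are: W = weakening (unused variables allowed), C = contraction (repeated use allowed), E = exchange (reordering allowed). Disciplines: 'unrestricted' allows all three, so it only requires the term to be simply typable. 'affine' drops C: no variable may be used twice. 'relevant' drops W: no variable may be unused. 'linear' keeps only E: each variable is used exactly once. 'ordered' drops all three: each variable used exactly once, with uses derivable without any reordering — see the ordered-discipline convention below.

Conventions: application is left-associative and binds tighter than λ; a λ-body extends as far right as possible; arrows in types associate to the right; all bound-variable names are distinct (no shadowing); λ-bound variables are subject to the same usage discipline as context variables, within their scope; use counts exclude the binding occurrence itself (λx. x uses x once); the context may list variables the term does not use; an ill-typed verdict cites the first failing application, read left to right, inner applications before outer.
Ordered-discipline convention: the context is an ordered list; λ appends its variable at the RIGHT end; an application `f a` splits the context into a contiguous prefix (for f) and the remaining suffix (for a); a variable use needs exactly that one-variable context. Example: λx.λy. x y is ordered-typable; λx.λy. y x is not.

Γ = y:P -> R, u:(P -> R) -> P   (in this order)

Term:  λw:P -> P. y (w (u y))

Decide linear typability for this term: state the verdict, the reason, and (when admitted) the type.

no — needs contraction — y ×2
variable uses: y=2, u=1, w (λ-bound)=1
use order (left to right): y, w, u, y
typing: the term checks, with type (P -> P) -> R
across the five disciplines: ordered ✗, linear ✗, affine ✗, relevant ✓, unrestricted ✓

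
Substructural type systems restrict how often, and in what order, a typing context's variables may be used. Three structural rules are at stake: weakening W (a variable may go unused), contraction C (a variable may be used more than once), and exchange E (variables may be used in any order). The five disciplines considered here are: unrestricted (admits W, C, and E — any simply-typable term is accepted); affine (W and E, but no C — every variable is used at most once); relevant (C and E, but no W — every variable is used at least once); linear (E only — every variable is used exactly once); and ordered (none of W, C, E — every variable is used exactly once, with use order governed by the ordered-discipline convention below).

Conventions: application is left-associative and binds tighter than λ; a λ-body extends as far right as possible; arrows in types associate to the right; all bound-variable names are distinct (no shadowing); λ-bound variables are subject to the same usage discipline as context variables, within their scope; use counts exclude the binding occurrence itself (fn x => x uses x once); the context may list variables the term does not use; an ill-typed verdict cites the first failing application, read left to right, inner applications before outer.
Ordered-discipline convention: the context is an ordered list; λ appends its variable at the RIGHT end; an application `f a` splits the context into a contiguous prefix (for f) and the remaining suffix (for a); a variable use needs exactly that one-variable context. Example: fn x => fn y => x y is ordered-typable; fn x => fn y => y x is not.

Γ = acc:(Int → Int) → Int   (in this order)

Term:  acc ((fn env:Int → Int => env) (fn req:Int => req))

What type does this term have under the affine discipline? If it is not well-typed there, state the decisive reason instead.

term : Int
variable uses: acc: 1, env (λ-bound): 1, req (λ-bound): 1
uses in reading order: acc, env, req
typing: ✓ — Int
summary: ordered ✓ | linear ✓ | affine ✓ | relevant ✓ | unrestricted ✓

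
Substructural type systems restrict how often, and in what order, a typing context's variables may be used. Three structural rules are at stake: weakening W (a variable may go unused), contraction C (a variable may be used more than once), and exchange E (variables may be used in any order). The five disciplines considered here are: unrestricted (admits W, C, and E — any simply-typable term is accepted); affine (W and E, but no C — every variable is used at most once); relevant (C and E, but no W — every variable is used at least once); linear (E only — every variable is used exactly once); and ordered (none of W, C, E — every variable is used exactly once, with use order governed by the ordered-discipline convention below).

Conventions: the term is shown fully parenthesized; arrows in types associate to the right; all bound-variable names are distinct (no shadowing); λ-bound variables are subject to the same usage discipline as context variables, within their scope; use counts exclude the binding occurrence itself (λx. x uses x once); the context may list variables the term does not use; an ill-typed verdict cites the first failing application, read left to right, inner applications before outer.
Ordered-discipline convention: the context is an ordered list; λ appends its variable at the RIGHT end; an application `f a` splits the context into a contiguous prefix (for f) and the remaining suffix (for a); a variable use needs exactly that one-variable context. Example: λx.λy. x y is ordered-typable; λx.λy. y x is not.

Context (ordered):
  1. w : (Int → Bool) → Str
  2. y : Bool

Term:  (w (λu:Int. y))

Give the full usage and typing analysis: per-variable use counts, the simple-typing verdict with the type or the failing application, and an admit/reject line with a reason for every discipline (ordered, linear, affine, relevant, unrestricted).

use counts: w: 1×, y: 1×, u [bound]: 0×
order of uses: w, y
typing: the term checks, with type Str
ordered ✗ (u never used (weakening))
linear ✗ (u never used (weakening))
affine ✓ (none of w, y, u used more than once)
relevant ✗ (u never used (weakening))
unrestricted ✓ (type-checks (Str) and nothing is barred)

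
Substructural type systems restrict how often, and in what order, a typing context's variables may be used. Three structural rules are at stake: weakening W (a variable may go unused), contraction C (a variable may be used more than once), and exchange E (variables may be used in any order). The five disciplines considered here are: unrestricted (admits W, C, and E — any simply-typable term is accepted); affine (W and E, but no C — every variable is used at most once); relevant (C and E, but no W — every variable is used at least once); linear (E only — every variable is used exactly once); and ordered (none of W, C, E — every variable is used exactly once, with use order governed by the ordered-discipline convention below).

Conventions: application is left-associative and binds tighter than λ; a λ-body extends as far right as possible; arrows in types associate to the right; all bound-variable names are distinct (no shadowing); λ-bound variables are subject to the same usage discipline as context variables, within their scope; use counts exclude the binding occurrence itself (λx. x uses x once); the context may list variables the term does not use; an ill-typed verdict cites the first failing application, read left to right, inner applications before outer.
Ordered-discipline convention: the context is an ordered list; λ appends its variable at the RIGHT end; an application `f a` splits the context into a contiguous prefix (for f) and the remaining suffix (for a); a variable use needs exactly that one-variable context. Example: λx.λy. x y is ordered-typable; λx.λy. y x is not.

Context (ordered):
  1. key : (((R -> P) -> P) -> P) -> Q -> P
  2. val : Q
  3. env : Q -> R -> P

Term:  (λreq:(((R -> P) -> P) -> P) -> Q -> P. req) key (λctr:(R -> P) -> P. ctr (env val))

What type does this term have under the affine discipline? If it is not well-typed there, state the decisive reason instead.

term : Q -> P
usage: key: 1, val: 1, env: 1, req (bound): 1, ctr (bound): 1
order of uses: req, key, ctr, env, val
typing: ✓ — Q -> P
summary: ordered ✗; linear ✓; affine ✓; relevant ✓; unrestricted ✓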